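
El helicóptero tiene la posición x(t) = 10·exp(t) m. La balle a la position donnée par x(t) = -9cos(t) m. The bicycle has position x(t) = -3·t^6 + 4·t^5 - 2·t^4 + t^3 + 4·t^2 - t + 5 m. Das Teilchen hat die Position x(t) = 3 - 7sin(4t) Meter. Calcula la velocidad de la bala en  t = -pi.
Partiendo de la posición x(t) = -9·cos(t), tomamos 1 derivada. Tomando d/dt de x(t), encontramos v(t) = 9·sin(t). De la ecuación de la velocidad v(t) = 9·sin(t), sustituimos t = -pi para obtener v = 0.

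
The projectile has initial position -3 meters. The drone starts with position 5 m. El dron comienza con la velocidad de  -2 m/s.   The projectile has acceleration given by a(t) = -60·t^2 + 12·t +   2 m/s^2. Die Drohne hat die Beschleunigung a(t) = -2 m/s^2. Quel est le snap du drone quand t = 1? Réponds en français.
Pour résoudre ceci, nous devons prendre 2 dérivées de notre équation de l'accélération a(t) = -2. La dérivée de l'accélération donne le jerk: j(t) = 0. La dérivée du jerk donne le snap: s(t) = 0. Nous avons le snap s(t) = 0. En substituant t = 1: s(1) = 0.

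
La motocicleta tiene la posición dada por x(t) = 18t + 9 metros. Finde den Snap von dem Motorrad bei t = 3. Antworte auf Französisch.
Nous devons dériver notre équation de la position x(t) = 18·t + 9 4 fois. En dérivant la position, nous obtenons la vitesse: v(t) = 18. En dérivant la vitesse, nous obtenons l'accélération: a(t) = 0. En prenant d/dt de a(t), nous trouvons j(t) = 0. En prenant d/dt de j(t), nous trouvons s(t) = 0. En utilisant s(t) = 0 et en substituant t = 3, nous trouvons s = 0.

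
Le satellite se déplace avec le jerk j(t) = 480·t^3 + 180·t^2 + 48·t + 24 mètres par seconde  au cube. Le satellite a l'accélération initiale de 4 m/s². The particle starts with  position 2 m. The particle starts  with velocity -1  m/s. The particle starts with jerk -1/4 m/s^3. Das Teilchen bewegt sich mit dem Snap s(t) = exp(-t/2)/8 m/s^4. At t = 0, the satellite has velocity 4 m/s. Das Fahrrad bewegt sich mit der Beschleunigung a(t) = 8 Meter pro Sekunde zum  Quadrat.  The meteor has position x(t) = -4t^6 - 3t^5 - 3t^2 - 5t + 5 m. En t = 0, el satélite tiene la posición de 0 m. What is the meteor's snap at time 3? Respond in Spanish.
Partiendo de la posición x(t) = -4·t^6 - 3·t^5 - 3·t^2 - 5·t + 5, tomamos 4 derivadas. La derivada de la posición da la velocidad: v(t) = -24·t^5 - 15·t^4 - 6·t - 5. La derivada de la velocidad da la aceleración: a(t) = -120·t^4 - 60·t^3 - 6. Tomando d/dt de a(t), encontramos j(t) = -480·t^3 - 180·t^2. Derivando la sacudida, obtenemos el snap: s(t) = -1440·t^2 - 360·t. Tenemos el snap s(t) = -1440·t^2 - 360·t. Sustituyendo t = 3: s(3) = -14040.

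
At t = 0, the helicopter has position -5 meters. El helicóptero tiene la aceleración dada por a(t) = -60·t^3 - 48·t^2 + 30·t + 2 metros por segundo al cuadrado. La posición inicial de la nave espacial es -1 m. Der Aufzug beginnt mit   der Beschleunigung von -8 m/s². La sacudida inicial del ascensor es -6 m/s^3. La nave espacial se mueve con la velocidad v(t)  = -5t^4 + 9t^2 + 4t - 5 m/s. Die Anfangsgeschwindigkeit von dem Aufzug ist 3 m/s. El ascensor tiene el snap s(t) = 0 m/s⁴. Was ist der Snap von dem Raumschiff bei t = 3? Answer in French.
Pour résoudre ceci, nous devons prendre 3 dérivées de notre équation de la vitesse v(t) = -5·t^4 + 9·t^2 + 4·t - 5. En dérivant la vitesse, nous obtenons l'accélération: a(t) = -20·t^3 + 18·t + 4. La dérivée de l'accélération donne le jerk: j(t) = 18 - 60·t^2. En prenant d/dt de j(t), nous trouvons s(t) = -120·t. De l'équation du snap s(t) = -120·t, nous substituons t = 3 pour obtenir s = -360.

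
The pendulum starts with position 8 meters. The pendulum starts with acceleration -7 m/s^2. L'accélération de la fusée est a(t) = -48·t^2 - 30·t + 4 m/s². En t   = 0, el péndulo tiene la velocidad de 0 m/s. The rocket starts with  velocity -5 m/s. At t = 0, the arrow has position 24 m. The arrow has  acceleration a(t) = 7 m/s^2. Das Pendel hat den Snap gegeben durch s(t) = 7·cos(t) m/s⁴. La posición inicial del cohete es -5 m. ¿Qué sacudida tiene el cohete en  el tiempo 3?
Debemos derivar nuestra ecuación de la aceleración a(t) = -48·t^2 - 30·t + 4 1 vez. Derivando la aceleración, obtenemos la sacudida: j(t) = -96·t - 30. Tenemos la sacudida j(t) = -96·t - 30. Sustituyendo t = 3: j(3) = -318.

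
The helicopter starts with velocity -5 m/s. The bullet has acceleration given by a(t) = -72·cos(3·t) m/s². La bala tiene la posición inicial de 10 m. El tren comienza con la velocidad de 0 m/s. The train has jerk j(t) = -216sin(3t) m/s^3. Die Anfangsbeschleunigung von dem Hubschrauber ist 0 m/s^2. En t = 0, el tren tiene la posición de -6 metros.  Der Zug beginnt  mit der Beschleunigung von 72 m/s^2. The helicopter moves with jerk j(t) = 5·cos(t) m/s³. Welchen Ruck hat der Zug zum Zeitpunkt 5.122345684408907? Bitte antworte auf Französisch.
En utilisant j(t) = -216·sin(3·t) et en substituant t = 5.122345684408907, nous trouvons j = -72.2217907198979.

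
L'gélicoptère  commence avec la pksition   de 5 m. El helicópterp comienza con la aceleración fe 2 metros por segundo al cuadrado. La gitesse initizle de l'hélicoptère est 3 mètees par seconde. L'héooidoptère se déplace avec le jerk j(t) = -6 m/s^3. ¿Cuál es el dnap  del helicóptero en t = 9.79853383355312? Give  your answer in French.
En partant du jerk j(t) = -6, nous prenons 1 dérivée. En dérivant le jerk, nous obtenons le snap: s(t) = 0. En utilisant s(t) = 0 et en substituant t = 9.79853383355312, nous trouvons s = 0.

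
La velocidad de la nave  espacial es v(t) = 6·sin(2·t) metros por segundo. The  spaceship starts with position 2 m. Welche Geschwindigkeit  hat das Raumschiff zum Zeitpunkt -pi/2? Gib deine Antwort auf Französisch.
De l'équation de la vitesse v(t) = 6·sin(2·t), nous substituons t = -pi/2 pour obtenir v = 0.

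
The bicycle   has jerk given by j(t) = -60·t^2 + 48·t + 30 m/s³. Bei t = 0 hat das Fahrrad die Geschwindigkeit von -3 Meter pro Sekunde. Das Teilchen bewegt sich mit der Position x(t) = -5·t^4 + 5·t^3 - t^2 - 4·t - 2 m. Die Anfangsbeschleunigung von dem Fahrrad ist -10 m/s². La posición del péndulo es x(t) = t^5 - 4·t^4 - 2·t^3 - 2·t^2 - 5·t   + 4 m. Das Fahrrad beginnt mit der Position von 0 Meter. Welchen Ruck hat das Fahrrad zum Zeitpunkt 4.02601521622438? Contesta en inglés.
We have jerk j(t) = -60·t^2 + 48·t + 30. Substituting t = 4.02601521622438: j(4.02601521622438) = -749.279180897444.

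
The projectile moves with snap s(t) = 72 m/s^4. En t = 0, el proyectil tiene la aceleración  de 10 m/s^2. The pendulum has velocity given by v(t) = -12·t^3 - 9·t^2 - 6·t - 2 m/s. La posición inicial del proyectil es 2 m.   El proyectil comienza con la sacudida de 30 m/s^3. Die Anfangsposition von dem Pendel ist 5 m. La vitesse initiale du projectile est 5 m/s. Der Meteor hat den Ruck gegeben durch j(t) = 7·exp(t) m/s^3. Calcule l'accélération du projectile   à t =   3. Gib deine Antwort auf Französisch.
En partant du snap s(t) = 72, nous prenons 2 primitives. L'intégrale du snap est le jerk. En utilisant j(0) = 30, nous obtenons j(t) = 72·t + 30. L'intégrale du jerk, avec a(0) = 10, donne l'accélération: a(t) = 36·t^2 + 30·t + 10. De l'équation de l'accélération a(t) = 36·t^2 + 30·t + 10, nous substituons t = 3 pour obtenir a = 424.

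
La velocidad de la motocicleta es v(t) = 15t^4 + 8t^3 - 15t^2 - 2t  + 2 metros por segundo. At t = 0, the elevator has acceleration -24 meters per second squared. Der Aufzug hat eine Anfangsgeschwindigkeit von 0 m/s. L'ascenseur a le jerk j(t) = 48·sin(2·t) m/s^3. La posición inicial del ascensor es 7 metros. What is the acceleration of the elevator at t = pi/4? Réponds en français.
Pour résoudre ceci, nous devons prendre 1 primitive de notre équation du jerk j(t) = 48·sin(2·t). La primitive du jerk, avec a(0) = -24, donne l'accélération: a(t) = -24·cos(2·t). En utilisant a(t) = -24·cos(2·t) et en substituant t = pi/4, nous trouvons a = 0.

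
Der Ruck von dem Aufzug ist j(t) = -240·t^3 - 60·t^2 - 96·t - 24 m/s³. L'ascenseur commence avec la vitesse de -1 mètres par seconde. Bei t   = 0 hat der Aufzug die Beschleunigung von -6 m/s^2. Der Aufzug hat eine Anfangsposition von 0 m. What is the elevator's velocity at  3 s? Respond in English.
To solve this, we need to take 2 integrals of our jerk equation j(t) = -240·t^3 - 60·t^2 - 96·t - 24. Finding the antiderivative of j(t) and using a(0) = -6: a(t) = -60·t^4 - 20·t^3 - 48·t^2 - 24·t - 6. Taking ∫a(t)dt and applying v(0) = -1, we find v(t) = -12·t^5 - 5·t^4 - 16·t^3 - 12·t^2 - 6·t - 1. Using v(t) = -12·t^5 - 5·t^4 - 16·t^3 - 12·t^2 - 6·t - 1 and substituting t = 3, we find v = -3880.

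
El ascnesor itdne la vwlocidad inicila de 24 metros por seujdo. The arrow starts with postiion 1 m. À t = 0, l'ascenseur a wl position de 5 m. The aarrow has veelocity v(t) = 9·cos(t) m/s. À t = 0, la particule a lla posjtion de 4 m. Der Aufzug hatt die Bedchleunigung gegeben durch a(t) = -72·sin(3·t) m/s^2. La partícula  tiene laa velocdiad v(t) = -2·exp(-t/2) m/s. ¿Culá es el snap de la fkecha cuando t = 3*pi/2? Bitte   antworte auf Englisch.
Starting from velocity v(t) = 9·cos(t), we take 3 derivatives. Taking d/dt of v(t), we find a(t) = -9·sin(t). The derivative of acceleration gives jerk: j(t) = -9·cos(t). Taking d/dt of j(t), we find s(t) = 9·sin(t). We have snap s(t) = 9·sin(t). Substituting t = 3*pi/2: s(3*pi/2) = -9.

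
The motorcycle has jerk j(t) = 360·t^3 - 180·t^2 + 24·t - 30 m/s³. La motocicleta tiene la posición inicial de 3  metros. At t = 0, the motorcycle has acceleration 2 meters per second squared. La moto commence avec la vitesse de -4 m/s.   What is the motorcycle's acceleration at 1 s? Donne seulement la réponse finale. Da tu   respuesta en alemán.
Die Antwort ist 14.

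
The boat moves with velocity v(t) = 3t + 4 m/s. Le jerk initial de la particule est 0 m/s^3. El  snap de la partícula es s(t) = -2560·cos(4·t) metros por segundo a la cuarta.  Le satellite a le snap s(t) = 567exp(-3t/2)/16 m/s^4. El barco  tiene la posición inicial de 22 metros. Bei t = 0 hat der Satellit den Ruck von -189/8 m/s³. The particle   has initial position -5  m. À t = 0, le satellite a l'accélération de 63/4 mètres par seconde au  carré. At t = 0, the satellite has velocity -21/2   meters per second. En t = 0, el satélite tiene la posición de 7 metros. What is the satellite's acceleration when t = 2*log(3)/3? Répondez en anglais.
Starting from snap s(t) = 567·exp(-3·t/2)/16, we take 2 integrals. Taking ∫s(t)dt and applying j(0) = -189/8, we find j(t) = -189·exp(-3·t/2)/8. The antiderivative of jerk is acceleration. Using a(0) = 63/4, we get a(t) = 63·exp(-3·t/2)/4. Using a(t) = 63·exp(-3·t/2)/4 and substituting t = 2*log(3)/3, we find a = 21/4.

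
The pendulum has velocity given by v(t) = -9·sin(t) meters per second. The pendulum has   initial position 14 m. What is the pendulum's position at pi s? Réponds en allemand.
Ausgehend von der Geschwindigkeit v(t) = -9·sin(t), nehmen wir 1 Integral. Die Stammfunktion von der Geschwindigkeit ist die Position. Mit x(0) = 14 erhalten wir x(t) = 9·cos(t) + 5. Mit x(t) = 9·cos(t) + 5 und Einsetzen von t = pi, finden wir x = -4.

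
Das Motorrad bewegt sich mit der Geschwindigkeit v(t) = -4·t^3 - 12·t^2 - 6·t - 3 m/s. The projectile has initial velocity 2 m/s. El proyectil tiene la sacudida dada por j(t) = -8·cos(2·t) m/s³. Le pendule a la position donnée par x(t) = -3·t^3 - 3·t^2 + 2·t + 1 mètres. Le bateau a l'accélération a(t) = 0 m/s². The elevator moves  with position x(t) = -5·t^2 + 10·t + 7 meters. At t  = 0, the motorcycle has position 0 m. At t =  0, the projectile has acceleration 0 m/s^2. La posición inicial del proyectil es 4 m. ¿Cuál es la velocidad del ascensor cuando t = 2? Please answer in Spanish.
Partiendo de la posición x(t) = -5·t^2 + 10·t + 7, tomamos 1 derivada. Tomando d/dt de x(t), encontramos v(t) = 10 - 10·t. Tenemos la velocidad v(t) = 10 - 10·t. Sustituyendo t = 2: v(2) = -10.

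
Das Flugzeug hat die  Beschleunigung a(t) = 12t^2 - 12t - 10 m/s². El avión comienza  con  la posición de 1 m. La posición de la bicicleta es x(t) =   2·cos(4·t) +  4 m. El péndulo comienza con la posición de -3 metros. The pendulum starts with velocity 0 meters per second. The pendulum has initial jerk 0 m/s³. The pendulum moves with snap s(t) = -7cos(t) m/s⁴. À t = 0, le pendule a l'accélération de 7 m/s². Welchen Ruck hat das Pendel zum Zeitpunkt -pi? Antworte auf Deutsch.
Um dies zu lösen, müssen wir 1 Integral unserer Gleichung für den Snap s(t) = -7·cos(t) finden. Das Integral von dem Snap ist der Ruck. Mit j(0) = 0 erhalten wir j(t) = -7·sin(t). Mit j(t) = -7·sin(t) und Einsetzen von t = -pi, finden wir j = 0.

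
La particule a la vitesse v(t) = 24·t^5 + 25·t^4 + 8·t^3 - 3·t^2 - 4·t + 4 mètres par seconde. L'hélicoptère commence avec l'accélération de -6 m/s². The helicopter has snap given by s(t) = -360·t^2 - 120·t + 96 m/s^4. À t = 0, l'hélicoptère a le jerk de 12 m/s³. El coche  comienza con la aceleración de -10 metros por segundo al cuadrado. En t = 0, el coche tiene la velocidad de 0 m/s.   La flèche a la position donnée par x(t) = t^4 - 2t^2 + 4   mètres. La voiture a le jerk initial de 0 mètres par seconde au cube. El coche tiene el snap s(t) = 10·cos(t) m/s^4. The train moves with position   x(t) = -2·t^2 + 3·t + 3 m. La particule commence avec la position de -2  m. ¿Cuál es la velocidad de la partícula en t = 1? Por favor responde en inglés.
We have velocity v(t) = 24·t^5 + 25·t^4 + 8·t^3 - 3·t^2 - 4·t + 4. Substituting t = 1: v(1) = 54.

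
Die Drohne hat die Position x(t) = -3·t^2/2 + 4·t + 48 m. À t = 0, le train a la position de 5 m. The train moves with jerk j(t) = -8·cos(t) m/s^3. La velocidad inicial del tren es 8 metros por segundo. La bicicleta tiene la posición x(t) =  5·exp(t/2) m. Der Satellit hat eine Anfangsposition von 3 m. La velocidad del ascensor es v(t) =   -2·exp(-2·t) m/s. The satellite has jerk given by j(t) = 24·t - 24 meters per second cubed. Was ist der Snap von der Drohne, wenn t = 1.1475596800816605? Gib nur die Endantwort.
Bei t = 1.1475596800816605, s = 0.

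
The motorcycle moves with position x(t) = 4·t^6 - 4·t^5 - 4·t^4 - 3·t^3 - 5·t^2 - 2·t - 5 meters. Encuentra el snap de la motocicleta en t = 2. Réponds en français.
Pour résoudre ceci, nous devons prendre 4 dérivées de notre équation de la position x(t) = 4·t^6 - 4·t^5 - 4·t^4 - 3·t^3 - 5·t^2 - 2·t - 5. En dérivant la position, nous obtenons la vitesse: v(t) = 24·t^5 - 20·t^4 - 16·t^3 - 9·t^2 - 10·t - 2. En dérivant la vitesse, nous obtenons l'accélération: a(t) = 120·t^4 - 80·t^3 - 48·t^2 - 18·t - 10. En dérivant l'accélération, nous obtenons le jerk: j(t) = 480·t^3 - 240·t^2 - 96·t - 18. La dérivée du jerk donne le snap: s(t) = 1440·t^2 - 480·t - 96. Nous avons le snap s(t) = 1440·t^2 - 480·t - 96. En substituant t = 2: s(2) = 4704.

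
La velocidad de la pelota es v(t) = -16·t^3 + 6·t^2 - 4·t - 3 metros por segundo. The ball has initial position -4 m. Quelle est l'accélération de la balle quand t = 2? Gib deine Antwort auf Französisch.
Nous devons dériver notre équation de la vitesse v(t) = -16·t^3 + 6·t^2 - 4·t - 3 1 fois. En dérivant la vitesse, nous obtenons l'accélération: a(t) = -48·t^2 + 12·t - 4. De l'équation de l'accélération a(t) = -48·t^2 + 12·t - 4, nous substituons t = 2 pour obtenir a = -172.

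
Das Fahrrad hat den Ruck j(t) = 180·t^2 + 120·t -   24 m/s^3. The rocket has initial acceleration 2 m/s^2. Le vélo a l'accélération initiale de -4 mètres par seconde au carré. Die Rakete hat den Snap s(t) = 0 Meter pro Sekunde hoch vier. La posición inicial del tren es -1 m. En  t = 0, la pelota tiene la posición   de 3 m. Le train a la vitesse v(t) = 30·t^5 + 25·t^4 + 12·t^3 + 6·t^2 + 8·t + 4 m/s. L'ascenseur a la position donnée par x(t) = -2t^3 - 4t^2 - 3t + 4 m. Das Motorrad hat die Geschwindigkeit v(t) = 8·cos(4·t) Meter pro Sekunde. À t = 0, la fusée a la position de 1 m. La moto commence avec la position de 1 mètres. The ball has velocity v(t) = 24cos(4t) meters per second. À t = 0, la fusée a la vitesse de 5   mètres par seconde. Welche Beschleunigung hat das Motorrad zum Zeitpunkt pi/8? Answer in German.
Wir müssen unsere Gleichung für die Geschwindigkeit v(t) = 8·cos(4·t) 1-mal ableiten. Mit d/dt von v(t) finden wir a(t) = -32·sin(4·t). Mit a(t) = -32·sin(4·t) und Einsetzen von t = pi/8, finden wir a = -32.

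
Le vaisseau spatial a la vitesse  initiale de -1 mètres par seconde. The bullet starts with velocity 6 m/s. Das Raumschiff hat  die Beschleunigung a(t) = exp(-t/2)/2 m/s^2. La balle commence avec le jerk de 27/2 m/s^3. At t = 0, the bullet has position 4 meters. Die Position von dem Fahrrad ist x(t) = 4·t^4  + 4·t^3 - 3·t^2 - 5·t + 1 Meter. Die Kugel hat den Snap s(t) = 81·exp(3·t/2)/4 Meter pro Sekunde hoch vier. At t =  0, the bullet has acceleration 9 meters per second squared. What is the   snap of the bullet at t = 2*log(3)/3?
Using s(t) = 81·exp(3·t/2)/4 and substituting t = 2*log(3)/3, we find s = 243/4.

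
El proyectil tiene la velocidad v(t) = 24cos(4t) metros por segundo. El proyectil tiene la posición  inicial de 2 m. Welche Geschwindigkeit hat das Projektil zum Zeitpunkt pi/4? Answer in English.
Using v(t) = 24·cos(4·t) and substituting t = pi/4, we find v = -24.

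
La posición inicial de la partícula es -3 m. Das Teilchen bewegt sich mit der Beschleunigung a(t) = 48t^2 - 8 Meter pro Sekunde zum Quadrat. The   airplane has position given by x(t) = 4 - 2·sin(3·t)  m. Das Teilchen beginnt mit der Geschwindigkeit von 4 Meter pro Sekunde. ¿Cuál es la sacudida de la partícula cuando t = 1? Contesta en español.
Para resolver esto, necesitamos tomar 1 derivada de nuestra ecuación de la aceleración a(t) = 48·t^2 - 8. Derivando la aceleración, obtenemos la sacudida: j(t) = 96·t. Usando j(t) = 96·t y sustituyendo t = 1, encontramos j = 96.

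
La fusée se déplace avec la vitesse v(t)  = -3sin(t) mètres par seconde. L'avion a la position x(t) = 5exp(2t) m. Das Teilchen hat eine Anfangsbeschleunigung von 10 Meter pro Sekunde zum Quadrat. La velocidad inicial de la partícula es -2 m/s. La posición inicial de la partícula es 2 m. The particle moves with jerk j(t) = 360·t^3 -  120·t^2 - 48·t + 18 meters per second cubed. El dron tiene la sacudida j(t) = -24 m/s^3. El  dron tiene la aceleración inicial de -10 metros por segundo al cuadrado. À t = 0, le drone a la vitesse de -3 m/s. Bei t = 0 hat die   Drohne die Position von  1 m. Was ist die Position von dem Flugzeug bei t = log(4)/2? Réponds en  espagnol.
Tenemos la posición x(t) = 5·exp(2·t). Sustituyendo t = log(4)/2: x(log(4)/2) = 20.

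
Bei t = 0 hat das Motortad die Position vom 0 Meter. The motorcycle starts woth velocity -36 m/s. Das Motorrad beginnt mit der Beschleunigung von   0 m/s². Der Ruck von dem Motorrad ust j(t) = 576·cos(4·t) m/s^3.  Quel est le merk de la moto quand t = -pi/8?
Nous avons le jerk j(t) = 576·cos(4·t). En substituant t = -pi/8: j(-pi/8) = 0.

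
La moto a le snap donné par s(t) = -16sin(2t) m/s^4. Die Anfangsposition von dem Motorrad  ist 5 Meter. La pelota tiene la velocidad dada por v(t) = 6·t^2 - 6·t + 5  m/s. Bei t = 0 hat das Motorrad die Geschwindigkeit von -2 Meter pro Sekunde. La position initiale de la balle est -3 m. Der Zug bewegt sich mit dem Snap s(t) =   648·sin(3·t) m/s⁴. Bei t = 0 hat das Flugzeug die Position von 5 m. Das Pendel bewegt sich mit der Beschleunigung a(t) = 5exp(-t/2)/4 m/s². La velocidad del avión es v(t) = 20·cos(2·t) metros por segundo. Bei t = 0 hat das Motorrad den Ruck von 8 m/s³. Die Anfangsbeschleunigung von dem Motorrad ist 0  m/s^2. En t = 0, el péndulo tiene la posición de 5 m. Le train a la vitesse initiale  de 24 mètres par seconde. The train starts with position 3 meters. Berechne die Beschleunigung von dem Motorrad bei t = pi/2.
Um dies zu lösen, müssen wir 2 Stammfunktionen unserer Gleichung für den Snap s(t) = -16·sin(2·t) finden. Das Integral von dem Snap ist der Ruck. Mit j(0) = 8 erhalten wir j(t) = 8·cos(2·t). Das Integral von dem Ruck, mit a(0) = 0, ergibt die Beschleunigung: a(t) = 4·sin(2·t). Mit a(t) = 4·sin(2·t) und Einsetzen von t = pi/2, finden wir a = 0.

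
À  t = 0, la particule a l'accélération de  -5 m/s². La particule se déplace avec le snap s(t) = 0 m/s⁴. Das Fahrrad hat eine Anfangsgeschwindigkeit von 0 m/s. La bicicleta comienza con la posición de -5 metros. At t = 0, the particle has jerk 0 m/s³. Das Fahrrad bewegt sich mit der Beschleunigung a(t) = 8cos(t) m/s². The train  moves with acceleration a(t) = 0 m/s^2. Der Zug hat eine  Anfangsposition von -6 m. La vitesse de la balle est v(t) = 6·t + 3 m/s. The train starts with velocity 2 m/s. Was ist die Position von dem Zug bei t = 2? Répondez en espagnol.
Debemos encontrar la antiderivada de nuestra ecuación de la aceleración a(t) = 0 2 veces. Integrando la aceleración y usando la condición inicial v(0) = 2, obtenemos v(t) = 2. La integral de la velocidad, con x(0) = -6, da la posición: x(t) = 2·t - 6. Tenemos la posición x(t) = 2·t - 6. Sustituyendo t = 2: x(2) = -2.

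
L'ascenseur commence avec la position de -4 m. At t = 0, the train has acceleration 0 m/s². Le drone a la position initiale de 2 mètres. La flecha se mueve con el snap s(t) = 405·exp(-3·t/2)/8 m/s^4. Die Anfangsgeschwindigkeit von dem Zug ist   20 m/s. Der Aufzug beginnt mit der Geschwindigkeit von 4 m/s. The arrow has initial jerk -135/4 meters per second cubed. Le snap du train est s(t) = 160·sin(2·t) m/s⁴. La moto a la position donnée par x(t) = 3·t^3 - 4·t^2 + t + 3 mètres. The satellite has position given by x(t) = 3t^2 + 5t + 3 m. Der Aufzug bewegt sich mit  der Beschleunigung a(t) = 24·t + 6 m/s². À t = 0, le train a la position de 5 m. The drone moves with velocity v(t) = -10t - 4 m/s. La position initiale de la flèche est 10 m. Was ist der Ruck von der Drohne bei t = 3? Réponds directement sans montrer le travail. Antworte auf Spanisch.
j(3) = 0.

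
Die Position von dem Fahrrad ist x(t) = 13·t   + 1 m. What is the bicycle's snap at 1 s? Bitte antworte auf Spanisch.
Partiendo de la posición x(t) = 13·t + 1, tomamos 4 derivadas. Tomando d/dt de x(t), encontramos v(t) = 13. La derivada de la velocidad da la aceleración: a(t) = 0. La derivada de la aceleración da la sacudida: j(t) = 0. La derivada de la sacudida da el snap: s(t) = 0. Tenemos el snap s(t) = 0. Sustituyendo t = 1: s(1) = 0.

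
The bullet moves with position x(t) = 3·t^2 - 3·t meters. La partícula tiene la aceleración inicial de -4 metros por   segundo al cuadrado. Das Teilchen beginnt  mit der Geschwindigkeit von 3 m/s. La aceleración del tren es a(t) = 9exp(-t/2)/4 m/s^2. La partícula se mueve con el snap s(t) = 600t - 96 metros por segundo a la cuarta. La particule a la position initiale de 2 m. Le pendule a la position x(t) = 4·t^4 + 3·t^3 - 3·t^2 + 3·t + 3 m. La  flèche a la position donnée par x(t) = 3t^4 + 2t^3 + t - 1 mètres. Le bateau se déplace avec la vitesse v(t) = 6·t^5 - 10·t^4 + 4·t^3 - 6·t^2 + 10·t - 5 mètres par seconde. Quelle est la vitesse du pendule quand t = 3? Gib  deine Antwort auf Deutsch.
Um dies zu lösen, müssen wir 1 Ableitung unserer Gleichung für die Position x(t) = 4·t^4 + 3·t^3 - 3·t^2 + 3·t + 3 nehmen. Mit d/dt von x(t) finden wir v(t) = 16·t^3 + 9·t^2 - 6·t + 3. Mit v(t) = 16·t^3 + 9·t^2 - 6·t + 3 und Einsetzen von t = 3, finden wir v = 498.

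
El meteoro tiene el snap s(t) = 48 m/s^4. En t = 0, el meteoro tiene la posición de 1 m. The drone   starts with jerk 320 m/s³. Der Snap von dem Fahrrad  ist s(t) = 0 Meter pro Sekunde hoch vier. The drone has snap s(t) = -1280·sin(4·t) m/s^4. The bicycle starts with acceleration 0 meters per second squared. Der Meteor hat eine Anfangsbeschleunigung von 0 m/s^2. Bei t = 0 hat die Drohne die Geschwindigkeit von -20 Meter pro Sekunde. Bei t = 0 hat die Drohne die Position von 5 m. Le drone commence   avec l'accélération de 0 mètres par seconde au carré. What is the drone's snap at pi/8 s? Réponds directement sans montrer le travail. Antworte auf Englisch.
s(pi/8) = -1280.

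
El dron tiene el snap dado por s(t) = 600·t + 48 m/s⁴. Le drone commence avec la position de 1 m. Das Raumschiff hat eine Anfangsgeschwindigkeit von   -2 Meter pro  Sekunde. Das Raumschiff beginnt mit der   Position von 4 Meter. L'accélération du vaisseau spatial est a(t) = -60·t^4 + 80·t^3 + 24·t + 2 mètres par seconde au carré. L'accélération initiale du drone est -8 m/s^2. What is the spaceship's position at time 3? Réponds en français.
En partant de l'accélération a(t) = -60·t^4 + 80·t^3 + 24·t + 2, nous prenons 2 intégrales. La primitive de l'accélération est la vitesse. En utilisant v(0) = -2, nous obtenons v(t) = -12·t^5 + 20·t^4 + 12·t^2 + 2·t - 2. L'intégrale de la vitesse, avec x(0) = 4, donne la position: x(t) = -2·t^6 + 4·t^5 + 4·t^3 + t^2 - 2·t + 4. De l'équation de la position x(t) = -2·t^6 + 4·t^5 + 4·t^3 + t^2 - 2·t + 4, nous substituons t = 3 pour obtenir x = -371.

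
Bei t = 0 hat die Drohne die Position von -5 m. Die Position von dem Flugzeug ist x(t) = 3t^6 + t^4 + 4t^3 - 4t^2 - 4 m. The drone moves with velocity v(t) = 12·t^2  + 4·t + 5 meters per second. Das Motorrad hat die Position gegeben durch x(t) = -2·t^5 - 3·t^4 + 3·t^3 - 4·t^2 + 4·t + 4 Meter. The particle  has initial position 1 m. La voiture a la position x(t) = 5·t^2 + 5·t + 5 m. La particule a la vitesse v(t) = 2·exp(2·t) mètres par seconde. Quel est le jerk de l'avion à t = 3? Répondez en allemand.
Ausgehend von der Position x(t) = 3·t^6 + t^4 + 4·t^3 - 4·t^2 - 4, nehmen wir 3 Ableitungen. Mit d/dt von x(t) finden wir v(t) = 18·t^5 + 4·t^3 + 12·t^2 - 8·t. Die Ableitung von der Geschwindigkeit ergibt die Beschleunigung: a(t) = 90·t^4 + 12·t^2 + 24·t - 8. Die Ableitung von der Beschleunigung ergibt den Ruck: j(t) = 360·t^3 + 24·t + 24. Wir haben den Ruck j(t) = 360·t^3 + 24·t + 24. Durch Einsetzen von t = 3: j(3) = 9816.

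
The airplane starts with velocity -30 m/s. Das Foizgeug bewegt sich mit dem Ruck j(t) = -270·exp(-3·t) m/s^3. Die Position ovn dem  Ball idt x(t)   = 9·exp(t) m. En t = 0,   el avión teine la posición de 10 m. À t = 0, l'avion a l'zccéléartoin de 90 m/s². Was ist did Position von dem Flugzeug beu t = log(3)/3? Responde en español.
Para resolver esto, necesitamos tomar 3 integrales de nuestra ecuación de la sacudida j(t) = -270·exp(-3·t). La antiderivada de la sacudida es la aceleración. Usando a(0) = 90, obtenemos a(t) = 90·exp(-3·t). La integral de la aceleración es la velocidad. Usando v(0) = -30, obtenemos v(t) = -30·exp(-3·t). Integrando la velocidad y usando la condición inicial x(0) = 10, obtenemos x(t) = 10·exp(-3·t). Usando x(t) = 10·exp(-3·t) y sustituyendo t = log(3)/3, encontramos x = 10/3.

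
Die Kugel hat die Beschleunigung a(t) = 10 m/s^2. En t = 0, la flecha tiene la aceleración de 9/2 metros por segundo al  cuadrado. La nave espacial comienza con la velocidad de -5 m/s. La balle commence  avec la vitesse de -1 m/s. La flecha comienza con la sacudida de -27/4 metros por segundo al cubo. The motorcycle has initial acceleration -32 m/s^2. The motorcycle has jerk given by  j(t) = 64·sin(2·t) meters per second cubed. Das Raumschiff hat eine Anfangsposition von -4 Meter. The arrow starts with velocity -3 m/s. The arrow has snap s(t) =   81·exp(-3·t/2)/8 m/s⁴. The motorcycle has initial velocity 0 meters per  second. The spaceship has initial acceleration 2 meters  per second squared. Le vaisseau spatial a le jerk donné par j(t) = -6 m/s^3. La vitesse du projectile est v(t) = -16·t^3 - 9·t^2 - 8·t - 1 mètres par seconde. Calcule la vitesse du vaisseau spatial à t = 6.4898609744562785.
En partant du jerk j(t) = -6, nous prenons 2 primitives. La primitive du jerk est l'accélération. En utilisant a(0) = 2, nous obtenons a(t) = 2 - 6·t. En intégrant l'accélération et en utilisant la condition initiale v(0) = -5, nous obtenons v(t) = -3·t^2 + 2·t - 5. En utilisant v(t) = -3·t^2 + 2·t - 5 et en substituant t = 6.4898609744562785, nous trouvons v = -118.375164454399.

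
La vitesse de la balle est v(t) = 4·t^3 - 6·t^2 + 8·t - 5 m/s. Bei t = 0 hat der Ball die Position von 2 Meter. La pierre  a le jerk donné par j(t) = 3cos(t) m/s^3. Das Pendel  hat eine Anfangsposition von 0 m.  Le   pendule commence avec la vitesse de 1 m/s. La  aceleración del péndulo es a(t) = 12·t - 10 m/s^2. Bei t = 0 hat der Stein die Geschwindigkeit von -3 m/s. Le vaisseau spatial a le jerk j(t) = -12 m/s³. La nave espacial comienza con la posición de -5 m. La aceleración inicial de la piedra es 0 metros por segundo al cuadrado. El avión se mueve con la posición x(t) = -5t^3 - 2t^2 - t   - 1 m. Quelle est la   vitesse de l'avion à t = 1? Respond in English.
To solve this, we need to take 1 derivative of our position equation x(t) = -5·t^3 - 2·t^2 - t - 1. Differentiating position, we get velocity: v(t) = -15·t^2 - 4·t - 1. Using v(t) = -15·t^2 - 4·t - 1 and substituting t = 1, we find v = -20.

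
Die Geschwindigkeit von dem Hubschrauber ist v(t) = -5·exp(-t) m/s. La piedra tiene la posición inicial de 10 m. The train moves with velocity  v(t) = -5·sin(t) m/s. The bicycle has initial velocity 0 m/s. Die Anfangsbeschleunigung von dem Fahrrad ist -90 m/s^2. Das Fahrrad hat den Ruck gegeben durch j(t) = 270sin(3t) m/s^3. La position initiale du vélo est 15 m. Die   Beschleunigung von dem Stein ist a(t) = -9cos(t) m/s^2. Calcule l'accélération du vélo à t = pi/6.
En partant du jerk j(t) = 270·sin(3·t), nous prenons 1 primitive. La primitive du jerk est l'accélération. En utilisant a(0) = -90, nous obtenons a(t) = -90·cos(3·t). Nous avons l'accélération a(t) = -90·cos(3·t). En substituant t = pi/6: a(pi/6) = 0.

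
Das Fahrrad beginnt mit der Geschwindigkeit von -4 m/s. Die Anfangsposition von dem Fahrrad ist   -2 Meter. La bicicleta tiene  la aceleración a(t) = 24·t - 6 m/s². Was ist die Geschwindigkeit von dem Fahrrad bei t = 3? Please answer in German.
Um dies zu lösen, müssen wir 1 Stammfunktion unserer Gleichung für die Beschleunigung a(t) = 24·t - 6 finden. Durch Integration von der Beschleunigung und Verwendung der Anfangsbedingung v(0) = -4, erhalten wir v(t) = 12·t^2 - 6·t - 4. Aus der Gleichung für die Geschwindigkeit v(t) = 12·t^2 - 6·t - 4, setzen wir t = 3 ein und erhalten v = 86.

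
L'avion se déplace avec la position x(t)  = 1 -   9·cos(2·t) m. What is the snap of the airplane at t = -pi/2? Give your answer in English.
To solve this, we need to take 4 derivatives of our position equation x(t) = 1 - 9·cos(2·t). Taking d/dt of x(t), we find v(t) = 18·sin(2·t). Taking d/dt of v(t), we find a(t) = 36·cos(2·t). The derivative of acceleration gives jerk: j(t) = -72·sin(2·t). The derivative of jerk gives snap: s(t) = -144·cos(2·t). From the given snap equation s(t) = -144·cos(2·t), we substitute t = -pi/2 to get s = 144.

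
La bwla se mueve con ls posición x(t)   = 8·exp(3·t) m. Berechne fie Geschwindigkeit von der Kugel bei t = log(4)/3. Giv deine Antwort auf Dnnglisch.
To solve this, we need to take 1 derivative of our position equation x(t) = 8·exp(3·t). Taking d/dt of x(t), we find v(t) = 24·exp(3·t). We have velocity v(t) = 24·exp(3·t). Substituting t = log(4)/3: v(log(4)/3) = 96.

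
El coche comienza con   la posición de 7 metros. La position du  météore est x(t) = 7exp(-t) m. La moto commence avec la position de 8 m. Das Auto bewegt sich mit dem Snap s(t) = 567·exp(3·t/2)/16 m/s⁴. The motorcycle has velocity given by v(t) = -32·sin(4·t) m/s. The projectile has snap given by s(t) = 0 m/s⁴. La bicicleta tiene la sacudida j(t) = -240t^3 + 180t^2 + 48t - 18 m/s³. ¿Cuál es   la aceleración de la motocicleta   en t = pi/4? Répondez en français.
Pour résoudre ceci, nous devons prendre 1 dérivée de notre équation de la vitesse v(t) = -32·sin(4·t). En prenant d/dt de v(t), nous trouvons a(t) = -128·cos(4·t). De l'équation de l'accélération a(t) = -128·cos(4·t), nous substituons t = pi/4 pour obtenir a = 128.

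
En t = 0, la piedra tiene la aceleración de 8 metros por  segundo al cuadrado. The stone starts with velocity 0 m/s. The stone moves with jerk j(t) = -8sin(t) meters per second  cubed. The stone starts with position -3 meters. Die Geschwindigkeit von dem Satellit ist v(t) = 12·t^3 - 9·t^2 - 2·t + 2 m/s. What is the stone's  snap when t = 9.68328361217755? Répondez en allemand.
Ausgehend von dem Ruck j(t) = -8·sin(t), nehmen wir 1 Ableitung. Durch Ableiten von dem Ruck erhalten wir den Snap: s(t) = -8·cos(t). Wir haben den Snap s(t) = -8·cos(t). Durch Einsetzen von t = 9.68328361217755: s(9.68328361217755) = 7.73418453552384.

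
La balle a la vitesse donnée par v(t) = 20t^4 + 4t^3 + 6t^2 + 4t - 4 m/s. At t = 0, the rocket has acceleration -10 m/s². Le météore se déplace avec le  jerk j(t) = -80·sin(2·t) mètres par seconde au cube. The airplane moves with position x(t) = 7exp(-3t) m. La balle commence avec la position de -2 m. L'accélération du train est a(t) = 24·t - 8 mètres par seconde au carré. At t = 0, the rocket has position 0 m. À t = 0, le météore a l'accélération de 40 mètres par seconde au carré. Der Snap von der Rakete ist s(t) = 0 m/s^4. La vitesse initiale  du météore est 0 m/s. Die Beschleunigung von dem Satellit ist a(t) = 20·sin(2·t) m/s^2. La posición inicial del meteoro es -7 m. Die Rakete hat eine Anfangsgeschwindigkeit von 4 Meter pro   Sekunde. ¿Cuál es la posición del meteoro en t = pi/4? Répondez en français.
Pour résoudre ceci, nous devons prendre 3 primitives de notre équation du jerk j(t) = -80·sin(2·t). La primitive du jerk, avec a(0) = 40, donne l'accélération: a(t) = 40·cos(2·t). La primitive de l'accélération, avec v(0) = 0, donne la vitesse: v(t) = 20·sin(2·t). La primitive de la vitesse est la position. En utilisant x(0) = -7, nous obtenons x(t) = 3 - 10·cos(2·t). De l'équation de la position x(t) = 3 - 10·cos(2·t), nous substituons t = pi/4 pour obtenir x = 3.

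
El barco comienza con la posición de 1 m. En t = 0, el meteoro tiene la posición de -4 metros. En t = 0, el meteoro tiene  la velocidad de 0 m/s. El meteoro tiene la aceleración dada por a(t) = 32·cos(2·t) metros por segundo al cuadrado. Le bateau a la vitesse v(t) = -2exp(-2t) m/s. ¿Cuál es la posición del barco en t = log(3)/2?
Debemos encontrar la antiderivada de nuestra ecuación de la velocidad v(t) = -2·exp(-2·t) 1 vez. La antiderivada de la velocidad es la posición. Usando x(0) = 1, obtenemos x(t) = exp(-2·t). De la ecuación de la posición x(t) = exp(-2·t), sustituimos t = log(3)/2 para obtener x = 1/3.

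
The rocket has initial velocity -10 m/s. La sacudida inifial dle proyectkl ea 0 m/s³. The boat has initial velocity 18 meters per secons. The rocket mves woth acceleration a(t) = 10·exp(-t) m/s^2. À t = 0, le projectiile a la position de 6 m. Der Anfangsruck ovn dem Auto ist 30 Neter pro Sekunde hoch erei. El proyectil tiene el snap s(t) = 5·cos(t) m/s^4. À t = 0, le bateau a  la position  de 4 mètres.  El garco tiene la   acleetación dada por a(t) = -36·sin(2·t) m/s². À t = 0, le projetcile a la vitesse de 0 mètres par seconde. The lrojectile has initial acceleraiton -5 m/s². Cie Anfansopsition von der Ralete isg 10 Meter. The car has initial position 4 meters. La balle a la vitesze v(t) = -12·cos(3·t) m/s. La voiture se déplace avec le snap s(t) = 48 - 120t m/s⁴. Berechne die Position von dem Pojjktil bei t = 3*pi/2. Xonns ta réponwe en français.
Pour résoudre ceci, nous devons prendre 4 primitives de notre équation du snap s(t) = 5·cos(t). En intégrant le snap et en utilisant la condition initiale j(0) = 0, nous obtenons j(t) = 5·sin(t). L'intégrale du jerk est l'accélération. En utilisant a(0) = -5, nous obtenons a(t) = -5·cos(t). La primitive de l'accélération, avec v(0) = 0, donne la vitesse: v(t) = -5·sin(t). En prenant ∫v(t)dt et en appliquant x(0) = 6, nous trouvons x(t) = 5·cos(t) + 1. De l'équation de la position x(t) = 5·cos(t) + 1, nous substituons t = 3*pi/2 pour obtenir x = 1.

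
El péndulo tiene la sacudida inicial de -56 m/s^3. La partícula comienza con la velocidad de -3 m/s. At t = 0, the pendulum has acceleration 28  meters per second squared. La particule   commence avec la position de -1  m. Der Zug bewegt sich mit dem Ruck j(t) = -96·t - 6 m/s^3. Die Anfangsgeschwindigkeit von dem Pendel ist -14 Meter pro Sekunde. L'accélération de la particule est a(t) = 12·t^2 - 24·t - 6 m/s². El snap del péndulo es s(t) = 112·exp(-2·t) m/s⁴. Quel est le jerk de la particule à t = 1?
En partant de l'accélération a(t) = 12·t^2 - 24·t - 6, nous prenons 1 dérivée. En prenant d/dt de a(t), nous trouvons j(t) = 24·t - 24. Nous avons le jerk j(t) = 24·t - 24. En substituant t = 1: j(1) = 0.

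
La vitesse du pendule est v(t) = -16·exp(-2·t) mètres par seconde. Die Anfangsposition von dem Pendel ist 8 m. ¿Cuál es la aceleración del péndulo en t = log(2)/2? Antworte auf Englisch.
Starting from velocity v(t) = -16·exp(-2·t), we take 1 derivative. Taking d/dt of v(t), we find a(t) = 32·exp(-2·t). We have acceleration a(t) = 32·exp(-2·t). Substituting t = log(2)/2: a(log(2)/2) = 16.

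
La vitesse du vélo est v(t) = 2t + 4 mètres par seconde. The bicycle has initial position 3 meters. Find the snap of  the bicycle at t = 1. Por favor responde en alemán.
Um dies zu lösen, müssen wir 3 Ableitungen unserer Gleichung für die Geschwindigkeit v(t) = 2·t + 4 nehmen. Die Ableitung von der Geschwindigkeit ergibt die Beschleunigung: a(t) = 2. Durch Ableiten von der Beschleunigung erhalten wir den Ruck: j(t) = 0. Die Ableitung von dem Ruck ergibt den Snap: s(t) = 0. Aus der Gleichung für den Snap s(t) = 0, setzen wir t = 1 ein und erhalten s = 0.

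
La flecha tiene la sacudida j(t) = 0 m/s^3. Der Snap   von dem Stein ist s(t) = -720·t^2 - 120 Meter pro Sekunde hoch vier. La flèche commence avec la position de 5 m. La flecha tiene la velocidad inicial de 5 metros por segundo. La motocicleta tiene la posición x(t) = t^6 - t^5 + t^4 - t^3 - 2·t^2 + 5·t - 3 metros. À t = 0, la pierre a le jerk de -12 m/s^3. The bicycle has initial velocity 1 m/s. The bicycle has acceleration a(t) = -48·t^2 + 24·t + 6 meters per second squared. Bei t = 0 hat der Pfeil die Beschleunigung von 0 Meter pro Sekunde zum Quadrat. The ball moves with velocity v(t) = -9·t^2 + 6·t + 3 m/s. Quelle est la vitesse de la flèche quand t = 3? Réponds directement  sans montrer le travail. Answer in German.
Bei t = 3, v = 5.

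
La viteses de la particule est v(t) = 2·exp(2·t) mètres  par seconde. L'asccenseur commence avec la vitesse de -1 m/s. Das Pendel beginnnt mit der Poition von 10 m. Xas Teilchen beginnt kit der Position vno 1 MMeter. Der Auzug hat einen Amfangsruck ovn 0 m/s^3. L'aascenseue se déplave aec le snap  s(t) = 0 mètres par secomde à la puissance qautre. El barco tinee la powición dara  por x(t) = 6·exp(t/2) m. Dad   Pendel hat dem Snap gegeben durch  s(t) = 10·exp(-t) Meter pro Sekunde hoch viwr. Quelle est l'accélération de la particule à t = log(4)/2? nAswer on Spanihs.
Para resolver esto, necesitamos tomar 1 derivada de nuestra ecuación de la velocidad v(t) = 2·exp(2·t). La derivada de la velocidad da la aceleración: a(t) = 4·exp(2·t). De la ecuación de la aceleración a(t) = 4·exp(2·t), sustituimos t = log(4)/2 para obtener a = 16.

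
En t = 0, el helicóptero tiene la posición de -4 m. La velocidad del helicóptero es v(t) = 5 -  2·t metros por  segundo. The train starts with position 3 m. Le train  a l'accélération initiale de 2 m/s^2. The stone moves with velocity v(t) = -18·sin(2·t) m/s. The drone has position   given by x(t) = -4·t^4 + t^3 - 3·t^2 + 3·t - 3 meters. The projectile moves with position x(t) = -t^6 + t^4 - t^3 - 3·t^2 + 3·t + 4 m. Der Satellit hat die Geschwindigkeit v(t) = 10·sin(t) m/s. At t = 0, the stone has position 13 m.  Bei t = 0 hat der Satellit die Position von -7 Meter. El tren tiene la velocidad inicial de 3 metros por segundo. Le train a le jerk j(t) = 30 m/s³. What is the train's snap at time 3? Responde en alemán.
Um dies zu lösen, müssen wir 1 Ableitung unserer Gleichung für den Ruck j(t) = 30 nehmen. Mit d/dt von j(t) finden wir s(t) = 0. Aus der Gleichung für den Snap s(t) = 0, setzen wir t = 3 ein und erhalten s = 0.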